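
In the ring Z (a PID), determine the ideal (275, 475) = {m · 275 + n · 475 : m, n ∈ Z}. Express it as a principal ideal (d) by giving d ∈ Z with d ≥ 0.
(275, 475) = (25); d = 25

In the PID Z, (a, b) is generated by gcd(a, b). Compute gcd(475, 275) with the extended Euclidean algorithm, tracking rows (r, s, t) with s·475 + t·275 = r:
  row A: (475, 1, 0)   [1·475 + 0·275 = 475]
  row B: (275, 0, 1)   [0·475 + 1·275 = 275]
  475 = 1·275 + 200   → row C = row A − 1·row B = (200, 1, −1)   [check: 1·475 − 1·275 = 200]
  275 = 1·200 + 75   → row D = row B − 1·row C = (75, −1, 2)   [check: −1·475 + 2·275 = 75]
  200 = 2·75 + 50   → row E = row C − 2·row D = (50, 3, −5)   [check: 3·475 − 5·275 = 50]
  75 = 1·50 + 25   → row F = row D − 1·row E = (25, −4, 7)   [check: −4·475 + 7·275 = 25]
  50 = 2·25 + 0   → remainder 0, stop. gcd = 25 (last nonzero row F).
So gcd(275, 475) = 25, with Bézout identity −4·475 + 7·275 = 25. Containment (⊇): the Bézout identity exhibits 25 as an element of (275, 475), giving (25) ⊆ (275, 475). Containment (⊆): since 25 | 275 and 25 | 475 (275 = 25·11, 475 = 25·19), every Z-linear combination of 275 and 475 is divisible by 25, so (275, 475) ⊆ (25). Therefore (275, 475) = (25), d = 25.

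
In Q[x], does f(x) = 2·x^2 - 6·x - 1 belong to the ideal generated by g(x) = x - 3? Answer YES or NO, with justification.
NO

In Q[x] the ideal (g) consists of all multiples of g, so f ∈ (g) iff g | f, i.e. iff the remainder of f on division by g is 0. Divide f by g (g is monic, so eliminate the leading term of the running remainder at each step):
  leading term 2·x^2: subtract (2·x)·g(x) = 2·x^2 - 6·x, leaving -1
The remainder r(x) = -1 ≠ 0 (and deg r < deg g), so g ∤ f, i.e. f ∉ (g).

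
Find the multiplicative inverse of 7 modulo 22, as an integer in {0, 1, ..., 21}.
Apply the extended Euclidean algorithm to (22, 7), tracking rows (r, s, t) with s·22 + t·7 = r. Each division r_prev = q·r_cur + r_new produces the new row as (previous row) − q·(current row):
  row A: (22, 1, 0)   [1·22 + 0·7 = 22]
  row B: (7, 0, 1)   [0·22 + 1·7 = 7]
  22 = 3·7 + 1   → row C = row A − 3·row B = (1, 1, −3)   [check: 1·22 − 3·7 = 1]
  7 = 7·1 + 0   → remainder 0, stop. gcd = 1 (last nonzero row C).
The gcd is 1, so 7 is invertible mod 22. The last nonzero row gives 1·22 − 3·7 = 1, so t = −3. So 7^(−1) ≡ −3 ≡ 19 (mod 22). Verify: 7 · 19 = 133 ≡ 1 (mod 22). ✓

Final answer: 7^(−1) ≡ 19 (mod 22)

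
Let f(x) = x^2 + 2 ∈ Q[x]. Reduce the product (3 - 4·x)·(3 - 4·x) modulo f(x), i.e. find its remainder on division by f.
a · b ≡ -24·x - 23 (mod f(x))

First multiply in Q[x] without reducing: a · b = 16·x^2 - 24·x + 9. Now divide by f(x) = x^2 + 2, eliminating the leading term at each step:
  leading term 16·x^2: subtract (16)·f(x) = 16·x^2 + 32, leaving -24·x - 23
The degree is now < 2, so this is the remainder. Hence a · b ≡ -24·x - 23 in Q[x]/(f).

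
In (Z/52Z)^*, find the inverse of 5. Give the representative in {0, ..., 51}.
5^(−1) ≡ 21 (mod 52)

Apply the extended Euclidean algorithm to (52, 5), tracking rows (r, s, t) with s·52 + t·5 = r. Each division r_prev = q·r_cur + r_new produces the new row as (previous row) − q·(current row):
  row A: (52, 1, 0)   [1·52 + 0·5 = 52]
  row B: (5, 0, 1)   [0·52 + 1·5 = 5]
  52 = 10·5 + 2   → row C = row A − 10·row B = (2, 1, −10)   [check: 1·52 − 10·5 = 2]
  5 = 2·2 + 1   → row D = row B − 2·row C = (1, −2, 21)   [check: −2·52 + 21·5 = 1]
  2 = 2·1 + 0   → remainder 0, stop. gcd = 1 (last nonzero row D).
The gcd is 1, so 5 is invertible mod 52. The last nonzero row gives −2·52 + 21·5 = 1, so t = 21. So 5^(−1) ≡ 21 (mod 52). Verify: 5 · 21 = 105 ≡ 1 (mod 52). ✓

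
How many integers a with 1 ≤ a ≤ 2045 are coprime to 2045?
The number of a ∈ {1, ..., 2045} with gcd(a, 2045) = 1 is by definition Euler's totient φ(2045). φ is multiplicative, with φ(p^e) = p^e − p^(e−1). Factorise 2045 = 5 · 409. Then
  φ(2045) = (5 − 1) · (409 − 1) = 4 · 408 = 1632.
So there are 1632 such integers.

Final answer: 1632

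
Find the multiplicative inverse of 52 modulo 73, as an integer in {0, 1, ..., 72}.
52^(−1) ≡ 66 (mod 73)

Apply the extended Euclidean algorithm to (73, 52), tracking rows (r, s, t) with s·73 + t·52 = r. Each division r_prev = q·r_cur + r_new produces the new row as (previous row) − q·(current row):
  row A: (73, 1, 0)   [1·73 + 0·52 = 73]
  row B: (52, 0, 1)   [0·73 + 1·52 = 52]
  73 = 1·52 + 21   → row C = row A − 1·row B = (21, 1, −1)   [check: 1·73 − 1·52 = 21]
  52 = 2·21 + 10   → row D = row B − 2·row C = (10, −2, 3)   [check: −2·73 + 3·52 = 10]
  21 = 2·10 + 1   → row E = row C − 2·row D = (1, 5, −7)   [check: 5·73 − 7·52 = 1]
  10 = 10·1 + 0   → remainder 0, stop. gcd = 1 (last nonzero row E).
The gcd is 1, so 52 is invertible mod 73. The last nonzero row gives 5·73 − 7·52 = 1, so t = −7. So 52^(−1) ≡ −7 ≡ 66 (mod 73). Verify: 52 · 66 = 3432 ≡ 1 (mod 73). ✓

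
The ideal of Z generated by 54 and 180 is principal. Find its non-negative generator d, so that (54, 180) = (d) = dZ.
(54, 180) = (18); d = 18

In the PID Z, (a, b) is generated by gcd(a, b). Compute gcd(180, 54) with the extended Euclidean algorithm, tracking rows (r, s, t) with s·180 + t·54 = r:
  row A: (180, 1, 0)   [1·180 + 0·54 = 180]
  row B: (54, 0, 1)   [0·180 + 1·54 = 54]
  180 = 3·54 + 18   → row C = row A − 3·row B = (18, 1, −3)   [check: 1·180 − 3·54 = 18]
  54 = 3·18 + 0   → remainder 0, stop. gcd = 18 (last nonzero row C).
So gcd(54, 180) = 18, with Bézout identity 1·180 − 3·54 = 18. Containment (⊇): the Bézout identity exhibits 18 as an element of (54, 180), giving (18) ⊆ (54, 180). Containment (⊆): since 18 | 54 and 18 | 180 (54 = 18·3, 180 = 18·10), every Z-linear combination of 54 and 180 is divisible by 18, so (54, 180) ⊆ (18). Therefore (54, 180) = (18), d = 18.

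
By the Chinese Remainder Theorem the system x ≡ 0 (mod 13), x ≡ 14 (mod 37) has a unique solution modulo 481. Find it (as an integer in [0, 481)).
The moduli 13, 37 are pairwise coprime, so by the CRT there is a unique solution mod 13·37 = 481.
Solve by successive substitution. Start with x ≡ 0 (mod 13).
  Combine with x ≡ 14 (mod 37): write x = 13·t and require 13·t ≡ 14 (mod 37). Since 13^(−1) ≡ 20 (mod 37), t ≡ 20·14 ≡ 21 (mod 37). So x ≡ 13·21 = 273 (mod 481).
Unique solution in [0, 481): x = 273.

Final answer: x ≡ 273 (mod 481); the representative in [0, 481) is 273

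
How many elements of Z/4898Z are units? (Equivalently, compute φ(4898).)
Z/4898Z has φ(4898) = 2340 units

An element a ∈ Z/4898Z is a unit iff gcd(a, 4898) = 1, so the number of units is φ(4898). φ is multiplicative, with φ(p^e) = p^e − p^(e−1). Factorise 4898 = 2 · 31 · 79. Then
  φ(4898) = (2 − 1) · (31 − 1) · (79 − 1) = 1 · 30 · 78 = 2340.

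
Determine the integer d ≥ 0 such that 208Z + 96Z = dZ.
(208, 96) = (16); d = 16

In the PID Z, (a, b) is generated by gcd(a, b). Compute gcd(208, 96) with the extended Euclidean algorithm, tracking rows (r, s, t) with s·208 + t·96 = r:
  row A: (208, 1, 0)   [1·208 + 0·96 = 208]
  row B: (96, 0, 1)   [0·208 + 1·96 = 96]
  208 = 2·96 + 16   → row C = row A − 2·row B = (16, 1, −2)   [check: 1·208 − 2·96 = 16]
  96 = 6·16 + 0   → remainder 0, stop. gcd = 16 (last nonzero row C).
So gcd(208, 96) = 16, with Bézout identity 1·208 − 2·96 = 16. Containment (⊇): the Bézout identity exhibits 16 as an element of (208, 96), giving (16) ⊆ (208, 96). Containment (⊆): since 16 | 208 and 16 | 96 (208 = 16·13, 96 = 16·6), every Z-linear combination of 208 and 96 is divisible by 16, so (208, 96) ⊆ (16). Therefore (208, 96) = (16), d = 16.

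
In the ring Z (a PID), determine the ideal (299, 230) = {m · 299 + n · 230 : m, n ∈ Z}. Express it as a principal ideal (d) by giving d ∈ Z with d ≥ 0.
(299, 230) = (23); d = 23

In the PID Z, (a, b) is generated by gcd(a, b). Compute gcd(299, 230) with the extended Euclidean algorithm, tracking rows (r, s, t) with s·299 + t·230 = r:
  row A: (299, 1, 0)   [1·299 + 0·230 = 299]
  row B: (230, 0, 1)   [0·299 + 1·230 = 230]
  299 = 1·230 + 69   → row C = row A − 1·row B = (69, 1, −1)   [check: 1·299 − 1·230 = 69]
  230 = 3·69 + 23   → row D = row B − 3·row C = (23, −3, 4)   [check: −3·299 + 4·230 = 23]
  69 = 3·23 + 0   → remainder 0, stop. gcd = 23 (last nonzero row D).
So gcd(299, 230) = 23, with Bézout identity −3·299 + 4·230 = 23. Containment (⊇): the Bézout identity exhibits 23 as an element of (299, 230), giving (23) ⊆ (299, 230). Containment (⊆): since 23 | 299 and 23 | 230 (299 = 23·13, 230 = 23·10), every Z-linear combination of 299 and 230 is divisible by 23, so (299, 230) ⊆ (23). Therefore (299, 230) = (23), d = 23.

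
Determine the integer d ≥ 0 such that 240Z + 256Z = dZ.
(240, 256) = (16); d = 16

In the PID Z, (a, b) is generated by gcd(a, b). Compute gcd(256, 240) with the extended Euclidean algorithm, tracking rows (r, s, t) with s·256 + t·240 = r:
  row A: (256, 1, 0)   [1·256 + 0·240 = 256]
  row B: (240, 0, 1)   [0·256 + 1·240 = 240]
  256 = 1·240 + 16   → row C = row A − 1·row B = (16, 1, −1)   [check: 1·256 − 1·240 = 16]
  240 = 15·16 + 0   → remainder 0, stop. gcd = 16 (last nonzero row C).
So gcd(240, 256) = 16, with Bézout identity 1·256 − 1·240 = 16. Containment (⊇): the Bézout identity exhibits 16 as an element of (240, 256), giving (16) ⊆ (240, 256). Containment (⊆): since 16 | 240 and 16 | 256 (240 = 16·15, 256 = 16·16), every Z-linear combination of 240 and 256 is divisible by 16, so (240, 256) ⊆ (16). Therefore (240, 256) = (16), d = 16.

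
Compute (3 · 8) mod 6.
0

Reduce the factors first: 8 ≡ 2 (mod 6), so 3 · 8 ≡ 3 · 2 (mod 6). 3 · 2 = 6. Dividing by 6: 6 = 1·6 + 0. So (3 · 8) mod 6 = 0.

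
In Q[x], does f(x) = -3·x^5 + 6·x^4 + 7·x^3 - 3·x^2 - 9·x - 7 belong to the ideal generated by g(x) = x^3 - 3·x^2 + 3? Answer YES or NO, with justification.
NO

In Q[x] the ideal (g) consists of all multiples of g, so f ∈ (g) iff g | f, i.e. iff the remainder of f on division by g is 0. Divide f by g (g is monic, so eliminate the leading term of the running remainder at each step):
  leading term -3·x^5: subtract (-3·x^2)·g(x) = -3·x^5 + 9·x^4 - 9·x^2, leaving -3·x^4 + 7·x^3 + 6·x^2 - 9·x - 7
  leading term -3·x^4: subtract (-3·x)·g(x) = -3·x^4 + 9·x^3 - 9·x, leaving -2·x^3 + 6·x^2 - 7
  leading term -2·x^3: subtract (-2)·g(x) = -2·x^3 + 6·x^2 - 6, leaving -1
The remainder r(x) = -1 ≠ 0 (and deg r < deg g), so g ∤ f, i.e. f ∉ (g).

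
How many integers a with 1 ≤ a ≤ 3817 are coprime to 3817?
The number of a ∈ {1, ..., 3817} with gcd(a, 3817) = 1 is by definition Euler's totient φ(3817). φ is multiplicative, with φ(p^e) = p^e − p^(e−1). Factorise 3817 = 11 · 347. Then
  φ(3817) = (11 − 1) · (347 − 1) = 10 · 346 = 3460.
So there are 3460 such integers.

Final answer: 3460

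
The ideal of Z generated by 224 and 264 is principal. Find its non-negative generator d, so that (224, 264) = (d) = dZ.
In the PID Z, (a, b) is generated by gcd(a, b). Compute gcd(264, 224) with the extended Euclidean algorithm, tracking rows (r, s, t) with s·264 + t·224 = r:
  row A: (264, 1, 0)   [1·264 + 0·224 = 264]
  row B: (224, 0, 1)   [0·264 + 1·224 = 224]
  264 = 1·224 + 40   → row C = row A − 1·row B = (40, 1, −1)   [check: 1·264 − 1·224 = 40]
  224 = 5·40 + 24   → row D = row B − 5·row C = (24, −5, 6)   [check: −5·264 + 6·224 = 24]
  40 = 1·24 + 16   → row E = row C − 1·row D = (16, 6, −7)   [check: 6·264 − 7·224 = 16]
  24 = 1·16 + 8   → row F = row D − 1·row E = (8, −11, 13)   [check: −11·264 + 13·224 = 8]
  16 = 2·8 + 0   → remainder 0, stop. gcd = 8 (last nonzero row F).
So gcd(224, 264) = 8, with Bézout identity −11·264 + 13·224 = 8. Containment (⊇): the Bézout identity exhibits 8 as an element of (224, 264), giving (8) ⊆ (224, 264). Containment (⊆): since 8 | 224 and 8 | 264 (224 = 8·28, 264 = 8·33), every Z-linear combination of 224 and 264 is divisible by 8, so (224, 264) ⊆ (8). Therefore (224, 264) = (8), d = 8.

Final answer: (224, 264) = (8); d = 8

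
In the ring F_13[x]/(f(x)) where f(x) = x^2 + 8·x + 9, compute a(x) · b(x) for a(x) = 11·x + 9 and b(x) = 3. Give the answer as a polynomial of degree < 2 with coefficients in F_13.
a · b ≡ 7·x + 1 (mod f(x))

Multiply as integer polynomials: a · b = 33·x + 27. Reducing coefficients mod 13: a · b ≡ 7·x + 1. This already has degree < 2, so no reduction by f is needed. Hence a · b ≡ 7·x + 1 in F_13[x]/(f).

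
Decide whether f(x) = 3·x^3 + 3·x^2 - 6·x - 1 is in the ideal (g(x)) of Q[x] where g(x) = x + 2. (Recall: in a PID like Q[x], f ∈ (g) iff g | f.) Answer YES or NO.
NO

In Q[x] the ideal (g) consists of all multiples of g, so f ∈ (g) iff g | f, i.e. iff the remainder of f on division by g is 0. Divide f by g (g is monic, so eliminate the leading term of the running remainder at each step):
  leading term 3·x^3: subtract (3·x^2)·g(x) = 3·x^3 + 6·x^2, leaving -3·x^2 - 6·x - 1
  leading term -3·x^2: subtract (-3·x)·g(x) = -3·x^2 - 6·x, leaving -1
The remainder r(x) = -1 ≠ 0 (and deg r < deg g), so g ∤ f, i.e. f ∉ (g).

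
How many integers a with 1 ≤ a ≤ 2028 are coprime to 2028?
624

The number of a ∈ {1, ..., 2028} with gcd(a, 2028) = 1 is by definition Euler's totient φ(2028). φ is multiplicative, with φ(p^e) = p^e − p^(e−1). Factorise 2028 = 2^2 · 3 · 13^2. Then
  φ(2028) = (2^2 − 2^1) · (3 − 1) · (13^2 − 13^1) = 2 · 2 · 156 = 624.
So there are 624 such integers.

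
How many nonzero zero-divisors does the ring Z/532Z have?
In Z/532Z each nonzero element is either a unit (gcd with 532 is 1) or a zero-divisor (gcd > 1). The number of units is φ(532): factorise 532 = 2^2 · 7 · 19, so φ(532) = (2^2 − 2^1) · (7 − 1) · (19 − 1) = 2 · 6 · 18 = 216. The nonzero elements number 532 − 1 = 531. Hence the nonzero zero-divisors number 531 − 216 = 315.

Final answer: Z/532Z has 315 nonzero zero-divisors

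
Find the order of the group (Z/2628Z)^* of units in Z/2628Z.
|(Z/2628Z)^*| = 864

(Z/2628Z)^* consists of the classes a with gcd(a, 2628) = 1, so its order is φ(2628). φ is multiplicative, with φ(p^e) = p^e − p^(e−1). Factorise 2628 = 2^2 · 3^2 · 73. Then
  φ(2628) = (2^2 − 2^1) · (3^2 − 3^1) · (73 − 1) = 2 · 6 · 72 = 864.
Thus |(Z/2628Z)^*| = 864.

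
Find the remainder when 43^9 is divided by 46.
Use repeated squaring. Binary(9) = 1001. Walk through the bits of the exponent 9 left-to-right: at each bit after the leading one, square the running value, then multiply by 43 if the bit is 1 (always reducing mod 46):
  bit 1 = 1 (leading): start with 43.
  bit 2 = 0: square 43^2 = 1849 ≡ 9 (mod 46).
  bit 3 = 0: square 9^2 = 81 ≡ 35 (mod 46).
  bit 4 = 1: square 35^2 = 1225 ≡ 29; bit is 1, so multiply 29·43 = 1247 ≡ 5 (mod 46).
Final value: 43^9 ≡ 5 (mod 46).

Final answer: 5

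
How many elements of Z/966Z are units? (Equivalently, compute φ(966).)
Z/966Z has φ(966) = 264 units

An element a ∈ Z/966Z is a unit iff gcd(a, 966) = 1, so the number of units is φ(966). φ is multiplicative, with φ(p^e) = p^e − p^(e−1). Factorise 966 = 2 · 3 · 7 · 23. Then
  φ(966) = (2 − 1) · (3 − 1) · (7 − 1) · (23 − 1) = 1 · 2 · 6 · 22 = 264.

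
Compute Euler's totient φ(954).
φ(954) = 312

φ is multiplicative, with φ(p^e) = p^e − p^(e−1). Factorise 954 = 2 · 3^2 · 53. Then
  φ(954) = (2 − 1) · (3^2 − 3^1) · (53 − 1) = 1 · 6 · 52 = 312.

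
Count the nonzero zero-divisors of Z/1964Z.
In Z/1964Z each nonzero element is either a unit (gcd with 1964 is 1) or a zero-divisor (gcd > 1). The number of units is φ(1964): factorise 1964 = 2^2 · 491, so φ(1964) = (2^2 − 2^1) · (491 − 1) = 2 · 490 = 980. The nonzero elements number 1964 − 1 = 1963. Hence the nonzero zero-divisors number 1963 − 980 = 983.

Final answer: Z/1964Z has 983 nonzero zero-divisors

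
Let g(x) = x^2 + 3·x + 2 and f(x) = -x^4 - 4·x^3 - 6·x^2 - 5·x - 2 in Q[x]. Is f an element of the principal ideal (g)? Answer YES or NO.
In Q[x] the ideal (g) consists of all multiples of g, so f ∈ (g) iff g | f, i.e. iff the remainder of f on division by g is 0. Divide f by g (g is monic, so eliminate the leading term of the running remainder at each step):
  leading term -x^4: subtract (-x^2)·g(x) = -x^4 - 3·x^3 - 2·x^2, leaving -x^3 - 4·x^2 - 5·x - 2
  leading term -x^3: subtract (-x)·g(x) = -x^3 - 3·x^2 - 2·x, leaving -x^2 - 3·x - 2
  leading term -x^2: subtract (-1)·g(x) = -x^2 - 3·x - 2, leaving 0
The remainder is 0, so f(x) = g(x) · h(x) with h(x) = -x^2 - x - 1. Hence g | f, i.e. f ∈ (g).

Final answer: YES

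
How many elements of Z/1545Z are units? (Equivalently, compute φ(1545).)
An element a ∈ Z/1545Z is a unit iff gcd(a, 1545) = 1, so the number of units is φ(1545). φ is multiplicative, with φ(p^e) = p^e − p^(e−1). Factorise 1545 = 3 · 5 · 103. Then
  φ(1545) = (3 − 1) · (5 − 1) · (103 − 1) = 2 · 4 · 102 = 816.

Final answer: Z/1545Z has φ(1545) = 816 units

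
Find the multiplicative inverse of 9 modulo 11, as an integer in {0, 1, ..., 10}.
Apply the extended Euclidean algorithm to (11, 9), tracking rows (r, s, t) with s·11 + t·9 = r. Each division r_prev = q·r_cur + r_new produces the new row as (previous row) − q·(current row):
  row A: (11, 1, 0)   [1·11 + 0·9 = 11]
  row B: (9, 0, 1)   [0·11 + 1·9 = 9]
  11 = 1·9 + 2   → row C = row A − 1·row B = (2, 1, −1)   [check: 1·11 − 1·9 = 2]
  9 = 4·2 + 1   → row D = row B − 4·row C = (1, −4, 5)   [check: −4·11 + 5·9 = 1]
  2 = 2·1 + 0   → remainder 0, stop. gcd = 1 (last nonzero row D).
The gcd is 1, so 9 is invertible mod 11. The last nonzero row gives −4·11 + 5·9 = 1, so t = 5. So 9^(−1) ≡ 5 (mod 11). Verify: 9 · 5 = 45 ≡ 1 (mod 11). ✓

Final answer: 9^(−1) ≡ 5 (mod 11)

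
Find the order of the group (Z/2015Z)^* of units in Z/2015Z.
(Z/2015Z)^* consists of the classes a with gcd(a, 2015) = 1, so its order is φ(2015). φ is multiplicative, with φ(p^e) = p^e − p^(e−1). Factorise 2015 = 5 · 13 · 31. Then
  φ(2015) = (5 − 1) · (13 − 1) · (31 − 1) = 4 · 12 · 30 = 1440.
Thus |(Z/2015Z)^*| = 1440.

Final answer: |(Z/2015Z)^*| = 1440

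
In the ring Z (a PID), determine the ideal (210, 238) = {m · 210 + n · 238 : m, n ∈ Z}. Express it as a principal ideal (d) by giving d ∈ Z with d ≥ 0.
In the PID Z, (a, b) is generated by gcd(a, b). Compute gcd(238, 210) with the extended Euclidean algorithm, tracking rows (r, s, t) with s·238 + t·210 = r:
  row A: (238, 1, 0)   [1·238 + 0·210 = 238]
  row B: (210, 0, 1)   [0·238 + 1·210 = 210]
  238 = 1·210 + 28   → row C = row A − 1·row B = (28, 1, −1)   [check: 1·238 − 1·210 = 28]
  210 = 7·28 + 14   → row D = row B − 7·row C = (14, −7, 8)   [check: −7·238 + 8·210 = 14]
  28 = 2·14 + 0   → remainder 0, stop. gcd = 14 (last nonzero row D).
So gcd(210, 238) = 14, with Bézout identity −7·238 + 8·210 = 14. Containment (⊇): the Bézout identity exhibits 14 as an element of (210, 238), giving (14) ⊆ (210, 238). Containment (⊆): since 14 | 210 and 14 | 238 (210 = 14·15, 238 = 14·17), every Z-linear combination of 210 and 238 is divisible by 14, so (210, 238) ⊆ (14). Therefore (210, 238) = (14), d = 14.

Final answer: (210, 238) = (14); d = 14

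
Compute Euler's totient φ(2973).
φ(2973) = 1980

φ is multiplicative, with φ(p^e) = p^e − p^(e−1). Factorise 2973 = 3 · 991. Then
  φ(2973) = (3 − 1) · (991 − 1) = 2 · 990 = 1980.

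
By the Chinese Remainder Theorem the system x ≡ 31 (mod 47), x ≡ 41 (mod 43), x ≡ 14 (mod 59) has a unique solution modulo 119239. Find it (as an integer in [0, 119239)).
x ≡ 45621 (mod 119239); the representative in [0, 119239) is 45621

The moduli 47, 43, 59 are pairwise coprime, so by the CRT there is a unique solution mod 47·43·59 = 119239.
Solve by successive substitution. Start with x ≡ 31 (mod 47).
  Combine with x ≡ 41 (mod 43): write x = 31 + 47·t and require 31 + 47·t ≡ 41 (mod 43), i.e. 47·t ≡ 41 − 31 ≡ 10 (mod 43). Since 47^(−1) ≡ 11 (mod 43) (47 ≡ 4 (mod 43)), t ≡ 11·10 ≡ 24 (mod 43). So x ≡ 31 + 47·24 = 1159 (mod 2021).
  Combine with x ≡ 14 (mod 59): write x = 1159 + 2021·t and require 1159 + 2021·t ≡ 14 (mod 59), i.e. 2021·t ≡ 14 − 1159 ≡ 35 (mod 59). Since 2021^(−1) ≡ 4 (mod 59) (2021 ≡ 15 (mod 59)), t ≡ 4·35 ≡ 22 (mod 59). So x ≡ 1159 + 2021·22 = 45621 (mod 119239).
Unique solution in [0, 119239): x = 45621.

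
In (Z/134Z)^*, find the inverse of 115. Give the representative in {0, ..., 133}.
Apply the extended Euclidean algorithm to (134, 115), tracking rows (r, s, t) with s·134 + t·115 = r. Each division r_prev = q·r_cur + r_new produces the new row as (previous row) − q·(current row):
  row A: (134, 1, 0)   [1·134 + 0·115 = 134]
  row B: (115, 0, 1)   [0·134 + 1·115 = 115]
  134 = 1·115 + 19   → row C = row A − 1·row B = (19, 1, −1)   [check: 1·134 − 1·115 = 19]
  115 = 6·19 + 1   → row D = row B − 6·row C = (1, −6, 7)   [check: −6·134 + 7·115 = 1]
  19 = 19·1 + 0   → remainder 0, stop. gcd = 1 (last nonzero row D).
The gcd is 1, so 115 is invertible mod 134. The last nonzero row gives −6·134 + 7·115 = 1, so t = 7. So 115^(−1) ≡ 7 (mod 134). Verify: 115 · 7 = 805 ≡ 1 (mod 134). ✓

Final answer: 115^(−1) ≡ 7 (mod 134)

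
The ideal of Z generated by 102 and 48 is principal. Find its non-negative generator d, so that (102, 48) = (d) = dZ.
(102, 48) = (6); d = 6

In the PID Z, (a, b) is generated by gcd(a, b). Compute gcd(102, 48) with the extended Euclidean algorithm, tracking rows (r, s, t) with s·102 + t·48 = r:
  row A: (102, 1, 0)   [1·102 + 0·48 = 102]
  row B: (48, 0, 1)   [0·102 + 1·48 = 48]
  102 = 2·48 + 6   → row C = row A − 2·row B = (6, 1, −2)   [check: 1·102 − 2·48 = 6]
  48 = 8·6 + 0   → remainder 0, stop. gcd = 6 (last nonzero row C).
So gcd(102, 48) = 6, with Bézout identity 1·102 − 2·48 = 6. Containment (⊇): the Bézout identity exhibits 6 as an element of (102, 48), giving (6) ⊆ (102, 48). Containment (⊆): since 6 | 102 and 6 | 48 (102 = 6·17, 48 = 6·8), every Z-linear combination of 102 and 48 is divisible by 6, so (102, 48) ⊆ (6). Therefore (102, 48) = (6), d = 6.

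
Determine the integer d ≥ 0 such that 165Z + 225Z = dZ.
(165, 225) = (15); d = 15

In the PID Z, (a, b) is generated by gcd(a, b). Compute gcd(225, 165) with the extended Euclidean algorithm, tracking rows (r, s, t) with s·225 + t·165 = r:
  row A: (225, 1, 0)   [1·225 + 0·165 = 225]
  row B: (165, 0, 1)   [0·225 + 1·165 = 165]
  225 = 1·165 + 60   → row C = row A − 1·row B = (60, 1, −1)   [check: 1·225 − 1·165 = 60]
  165 = 2·60 + 45   → row D = row B − 2·row C = (45, −2, 3)   [check: −2·225 + 3·165 = 45]
  60 = 1·45 + 15   → row E = row C − 1·row D = (15, 3, −4)   [check: 3·225 − 4·165 = 15]
  45 = 3·15 + 0   → remainder 0, stop. gcd = 15 (last nonzero row E).
So gcd(165, 225) = 15, with Bézout identity 3·225 − 4·165 = 15. Containment (⊇): the Bézout identity exhibits 15 as an element of (165, 225), giving (15) ⊆ (165, 225). Containment (⊆): since 15 | 165 and 15 | 225 (165 = 15·11, 225 = 15·15), every Z-linear combination of 165 and 225 is divisible by 15, so (165, 225) ⊆ (15). Therefore (165, 225) = (15), d = 15.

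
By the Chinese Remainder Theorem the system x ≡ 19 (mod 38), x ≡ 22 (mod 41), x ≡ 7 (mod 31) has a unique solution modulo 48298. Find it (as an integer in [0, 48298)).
The moduli 38, 41, 31 are pairwise coprime, so by the CRT there is a unique solution mod 38·41·31 = 48298.
Solve by successive substitution. Start with x ≡ 19 (mod 38).
  Combine with x ≡ 22 (mod 41): write x = 19 + 38·t and require 19 + 38·t ≡ 22 (mod 41), i.e. 38·t ≡ 22 − 19 ≡ 3 (mod 41). Since 38^(−1) ≡ 27 (mod 41), t ≡ 27·3 ≡ 40 (mod 41). So x ≡ 19 + 38·40 = 1539 (mod 1558).
  Combine with x ≡ 7 (mod 31): write x = 1539 + 1558·t and require 1539 + 1558·t ≡ 7 (mod 31), i.e. 1558·t ≡ 7 − 1539 ≡ 18 (mod 31). Since 1558^(−1) ≡ 4 (mod 31) (1558 ≡ 8 (mod 31)), t ≡ 4·18 ≡ 10 (mod 31). So x ≡ 1539 + 1558·10 = 17119 (mod 48298).
Unique solution in [0, 48298): x = 17119.

Final answer: x ≡ 17119 (mod 48298); the representative in [0, 48298) is 17119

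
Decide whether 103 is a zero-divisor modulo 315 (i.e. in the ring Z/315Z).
NO

gcd(103, 315) = 1, so 103 is a unit in Z/315Z (it has a multiplicative inverse). A unit cannot be a zero-divisor: if 103·b ≡ 0 then multiplying both sides by 103^(−1) gives b ≡ 0. So 103 is not a zero-divisor.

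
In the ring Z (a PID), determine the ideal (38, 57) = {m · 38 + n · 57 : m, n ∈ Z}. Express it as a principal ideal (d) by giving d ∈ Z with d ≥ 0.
(38, 57) = (19); d = 19

In the PID Z, (a, b) is generated by gcd(a, b). Compute gcd(57, 38) with the extended Euclidean algorithm, tracking rows (r, s, t) with s·57 + t·38 = r:
  row A: (57, 1, 0)   [1·57 + 0·38 = 57]
  row B: (38, 0, 1)   [0·57 + 1·38 = 38]
  57 = 1·38 + 19   → row C = row A − 1·row B = (19, 1, −1)   [check: 1·57 − 1·38 = 19]
  38 = 2·19 + 0   → remainder 0, stop. gcd = 19 (last nonzero row C).
So gcd(38, 57) = 19, with Bézout identity 1·57 − 1·38 = 19. Containment (⊇): the Bézout identity exhibits 19 as an element of (38, 57), giving (19) ⊆ (38, 57). Containment (⊆): since 19 | 38 and 19 | 57 (38 = 19·2, 57 = 19·3), every Z-linear combination of 38 and 57 is divisible by 19, so (38, 57) ⊆ (19). Therefore (38, 57) = (19), d = 19.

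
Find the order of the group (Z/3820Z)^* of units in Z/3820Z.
(Z/3820Z)^* consists of the classes a with gcd(a, 3820) = 1, so its order is φ(3820). φ is multiplicative, with φ(p^e) = p^e − p^(e−1). Factorise 3820 = 2^2 · 5 · 191. Then
  φ(3820) = (2^2 − 2^1) · (5 − 1) · (191 − 1) = 2 · 4 · 190 = 1520.
Thus |(Z/3820Z)^*| = 1520.

Final answer: |(Z/3820Z)^*| = 1520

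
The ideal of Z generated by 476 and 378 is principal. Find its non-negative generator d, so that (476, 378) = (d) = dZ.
In the PID Z, (a, b) is generated by gcd(a, b). Compute gcd(476, 378) with the extended Euclidean algorithm, tracking rows (r, s, t) with s·476 + t·378 = r:
  row A: (476, 1, 0)   [1·476 + 0·378 = 476]
  row B: (378, 0, 1)   [0·476 + 1·378 = 378]
  476 = 1·378 + 98   → row C = row A − 1·row B = (98, 1, −1)   [check: 1·476 − 1·378 = 98]
  378 = 3·98 + 84   → row D = row B − 3·row C = (84, −3, 4)   [check: −3·476 + 4·378 = 84]
  98 = 1·84 + 14   → row E = row C − 1·row D = (14, 4, −5)   [check: 4·476 − 5·378 = 14]
  84 = 6·14 + 0   → remainder 0, stop. gcd = 14 (last nonzero row E).
So gcd(476, 378) = 14, with Bézout identity 4·476 − 5·378 = 14. Containment (⊇): the Bézout identity exhibits 14 as an element of (476, 378), giving (14) ⊆ (476, 378). Containment (⊆): since 14 | 476 and 14 | 378 (476 = 14·34, 378 = 14·27), every Z-linear combination of 476 and 378 is divisible by 14, so (476, 378) ⊆ (14). Therefore (476, 378) = (14), d = 14.

Final answer: (476, 378) = (14); d = 14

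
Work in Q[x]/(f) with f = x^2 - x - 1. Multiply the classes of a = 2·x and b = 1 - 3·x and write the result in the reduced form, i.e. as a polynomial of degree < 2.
First multiply in Q[x] without reducing: a · b = -6·x^2 + 2·x. Now divide by f(x) = x^2 - x - 1, eliminating the leading term at each step:
  leading term -6·x^2: subtract (-6)·f(x) = -6·x^2 + 6·x + 6, leaving -4·x - 6
The degree is now < 2, so this is the remainder. Hence a · b ≡ -4·x - 6 in Q[x]/(f).

Final answer: a · b ≡ -4·x - 6 (mod f(x))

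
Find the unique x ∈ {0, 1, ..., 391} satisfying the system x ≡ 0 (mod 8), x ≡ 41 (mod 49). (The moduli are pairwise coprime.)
x ≡ 384 (mod 392); the representative in [0, 392) is 384

The moduli 8, 49 are pairwise coprime, so by the CRT there is a unique solution mod 8·49 = 392.
Solve by successive substitution. Start with x ≡ 0 (mod 8).
  Combine with x ≡ 41 (mod 49): write x = 8·t and require 8·t ≡ 41 (mod 49). Since 8^(−1) ≡ 43 (mod 49), t ≡ 43·41 ≡ 48 (mod 49). So x ≡ 8·48 = 384 (mod 392).
Unique solution in [0, 392): x = 384.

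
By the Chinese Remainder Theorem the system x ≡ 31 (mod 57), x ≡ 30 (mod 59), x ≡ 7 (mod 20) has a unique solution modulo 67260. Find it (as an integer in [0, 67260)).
x ≡ 8467 (mod 67260); the representative in [0, 67260) is 8467

The moduli 57, 59, 20 are pairwise coprime, so by the CRT there is a unique solution mod 57·59·20 = 67260.
Solve by successive substitution. Start with x ≡ 31 (mod 57).
  Combine with x ≡ 30 (mod 59): write x = 31 + 57·t and require 31 + 57·t ≡ 30 (mod 59), i.e. 57·t ≡ 30 − 31 ≡ 58 (mod 59). Since 57^(−1) ≡ 29 (mod 59), t ≡ 29·58 ≡ 30 (mod 59). So x ≡ 31 + 57·30 = 1741 (mod 3363).
  Combine with x ≡ 7 (mod 20): write x = 1741 + 3363·t and require 1741 + 3363·t ≡ 7 (mod 20), i.e. 3363·t ≡ 7 − 1741 ≡ 6 (mod 20). Since 3363^(−1) ≡ 7 (mod 20) (3363 ≡ 3 (mod 20)), t ≡ 7·6 ≡ 2 (mod 20). So x ≡ 1741 + 3363·2 = 8467 (mod 67260).
Unique solution in [0, 67260): x = 8467.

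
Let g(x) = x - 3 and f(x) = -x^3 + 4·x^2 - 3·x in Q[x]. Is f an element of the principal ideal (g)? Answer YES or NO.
In Q[x] the ideal (g) consists of all multiples of g, so f ∈ (g) iff g | f, i.e. iff the remainder of f on division by g is 0. Divide f by g (g is monic, so eliminate the leading term of the running remainder at each step):
  leading term -x^3: subtract (-x^2)·g(x) = -x^3 + 3·x^2, leaving x^2 - 3·x
  leading term x^2: subtract (x)·g(x) = x^2 - 3·x, leaving 0
The remainder is 0, so f(x) = g(x) · h(x) with h(x) = -x^2 + x. Hence g | f, i.e. f ∈ (g).

Final answer: YES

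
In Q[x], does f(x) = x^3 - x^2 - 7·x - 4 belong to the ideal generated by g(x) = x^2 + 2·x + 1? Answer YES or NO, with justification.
In Q[x] the ideal (g) consists of all multiples of g, so f ∈ (g) iff g | f, i.e. iff the remainder of f on division by g is 0. Divide f by g (g is monic, so eliminate the leading term of the running remainder at each step):
  leading term x^3: subtract (x)·g(x) = x^3 + 2·x^2 + x, leaving -3·x^2 - 8·x - 4
  leading term -3·x^2: subtract (-3)·g(x) = -3·x^2 - 6·x - 3, leaving -2·x - 1
The remainder r(x) = -2·x - 1 ≠ 0 (and deg r < deg g), so g ∤ f, i.e. f ∉ (g).

Final answer: NO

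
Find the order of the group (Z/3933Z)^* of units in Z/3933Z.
|(Z/3933Z)^*| = 2376

(Z/3933Z)^* consists of the classes a with gcd(a, 3933) = 1, so its order is φ(3933). φ is multiplicative, with φ(p^e) = p^e − p^(e−1). Factorise 3933 = 3^2 · 19 · 23. Then
  φ(3933) = (3^2 − 3^1) · (19 − 1) · (23 − 1) = 6 · 18 · 22 = 2376.
Thus |(Z/3933Z)^*| = 2376.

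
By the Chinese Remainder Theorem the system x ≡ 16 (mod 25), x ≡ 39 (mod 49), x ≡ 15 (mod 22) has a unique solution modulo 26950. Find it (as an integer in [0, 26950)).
x ≡ 2391 (mod 26950); the representative in [0, 26950) is 2391

The moduli 25, 49, 22 are pairwise coprime, so by the CRT there is a unique solution mod 25·49·22 = 26950.
Solve by successive substitution. Start with x ≡ 16 (mod 25).
  Combine with x ≡ 39 (mod 49): write x = 16 + 25·t and require 16 + 25·t ≡ 39 (mod 49), i.e. 25·t ≡ 39 − 16 ≡ 23 (mod 49). Since 25^(−1) ≡ 2 (mod 49), t ≡ 2·23 ≡ 46 (mod 49). So x ≡ 16 + 25·46 = 1166 (mod 1225).
  Combine with x ≡ 15 (mod 22): write x = 1166 + 1225·t and require 1166 + 1225·t ≡ 15 (mod 22), i.e. 1225·t ≡ 15 − 1166 ≡ 15 (mod 22). Since 1225^(−1) ≡ 3 (mod 22) (1225 ≡ 15 (mod 22)), t ≡ 3·15 ≡ 1 (mod 22). So x ≡ 1166 + 1225·1 = 2391 (mod 26950).
Unique solution in [0, 26950): x = 2391.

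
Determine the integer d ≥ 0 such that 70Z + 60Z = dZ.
(70, 60) = (10); d = 10

In the PID Z, (a, b) is generated by gcd(a, b). Compute gcd(70, 60) with the extended Euclidean algorithm, tracking rows (r, s, t) with s·70 + t·60 = r:
  row A: (70, 1, 0)   [1·70 + 0·60 = 70]
  row B: (60, 0, 1)   [0·70 + 1·60 = 60]
  70 = 1·60 + 10   → row C = row A − 1·row B = (10, 1, −1)   [check: 1·70 − 1·60 = 10]
  60 = 6·10 + 0   → remainder 0, stop. gcd = 10 (last nonzero row C).
So gcd(70, 60) = 10, with Bézout identity 1·70 − 1·60 = 10. Containment (⊇): the Bézout identity exhibits 10 as an element of (70, 60), giving (10) ⊆ (70, 60). Containment (⊆): since 10 | 70 and 10 | 60 (70 = 10·7, 60 = 10·6), every Z-linear combination of 70 and 60 is divisible by 10, so (70, 60) ⊆ (10). Therefore (70, 60) = (10), d = 10.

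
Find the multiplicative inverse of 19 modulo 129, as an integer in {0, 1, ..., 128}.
19^(−1) ≡ 34 (mod 129)

Apply the extended Euclidean algorithm to (129, 19), tracking rows (r, s, t) with s·129 + t·19 = r. Each division r_prev = q·r_cur + r_new produces the new row as (previous row) − q·(current row):
  row A: (129, 1, 0)   [1·129 + 0·19 = 129]
  row B: (19, 0, 1)   [0·129 + 1·19 = 19]
  129 = 6·19 + 15   → row C = row A − 6·row B = (15, 1, −6)   [check: 1·129 − 6·19 = 15]
  19 = 1·15 + 4   → row D = row B − 1·row C = (4, −1, 7)   [check: −1·129 + 7·19 = 4]
  15 = 3·4 + 3   → row E = row C − 3·row D = (3, 4, −27)   [check: 4·129 − 27·19 = 3]
  4 = 1·3 + 1   → row F = row D − 1·row E = (1, −5, 34)   [check: −5·129 + 34·19 = 1]
  3 = 3·1 + 0   → remainder 0, stop. gcd = 1 (last nonzero row F).
The gcd is 1, so 19 is invertible mod 129. The last nonzero row gives −5·129 + 34·19 = 1, so t = 34. So 19^(−1) ≡ 34 (mod 129). Verify: 19 · 34 = 646 ≡ 1 (mod 129). ✓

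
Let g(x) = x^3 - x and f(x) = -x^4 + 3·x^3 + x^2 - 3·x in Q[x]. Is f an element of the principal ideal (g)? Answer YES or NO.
In Q[x] the ideal (g) consists of all multiples of g, so f ∈ (g) iff g | f, i.e. iff the remainder of f on division by g is 0. Divide f by g (g is monic, so eliminate the leading term of the running remainder at each step):
  leading term -x^4: subtract (-x)·g(x) = -x^4 + x^2, leaving 3·x^3 - 3·x
  leading term 3·x^3: subtract (3)·g(x) = 3·x^3 - 3·x, leaving 0
The remainder is 0, so f(x) = g(x) · h(x) with h(x) = 3 - x. Hence g | f, i.e. f ∈ (g).

Final answer: YES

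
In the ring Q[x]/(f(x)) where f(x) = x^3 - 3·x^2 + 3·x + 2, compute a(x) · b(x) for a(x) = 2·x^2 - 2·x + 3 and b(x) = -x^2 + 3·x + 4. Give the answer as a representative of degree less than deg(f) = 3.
First multiply in Q[x] without reducing: a · b = -2·x^4 + 8·x^3 - x^2 + x + 12. Now divide by f(x) = x^3 - 3·x^2 + 3·x + 2, eliminating the leading term at each step:
  leading term -2·x^4: subtract (-2·x)·f(x) = -2·x^4 + 6·x^3 - 6·x^2 - 4·x, leaving 2·x^3 + 5·x^2 + 5·x + 12
  leading term 2·x^3: subtract (2)·f(x) = 2·x^3 - 6·x^2 + 6·x + 4, leaving 11·x^2 - x + 8
The degree is now < 3, so this is the remainder. Hence a · b ≡ 11·x^2 - x + 8 in Q[x]/(f).

Final answer: a · b ≡ 11·x^2 - x + 8 (mod f(x))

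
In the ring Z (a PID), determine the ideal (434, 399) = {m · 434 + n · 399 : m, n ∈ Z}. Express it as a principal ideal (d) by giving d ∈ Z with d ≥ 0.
In the PID Z, (a, b) is generated by gcd(a, b). Compute gcd(434, 399) with the extended Euclidean algorithm, tracking rows (r, s, t) with s·434 + t·399 = r:
  row A: (434, 1, 0)   [1·434 + 0·399 = 434]
  row B: (399, 0, 1)   [0·434 + 1·399 = 399]
  434 = 1·399 + 35   → row C = row A − 1·row B = (35, 1, −1)   [check: 1·434 − 1·399 = 35]
  399 = 11·35 + 14   → row D = row B − 11·row C = (14, −11, 12)   [check: −11·434 + 12·399 = 14]
  35 = 2·14 + 7   → row E = row C − 2·row D = (7, 23, −25)   [check: 23·434 − 25·399 = 7]
  14 = 2·7 + 0   → remainder 0, stop. gcd = 7 (last nonzero row E).
So gcd(434, 399) = 7, with Bézout identity 23·434 − 25·399 = 7. Containment (⊇): the Bézout identity exhibits 7 as an element of (434, 399), giving (7) ⊆ (434, 399). Containment (⊆): since 7 | 434 and 7 | 399 (434 = 7·62, 399 = 7·57), every Z-linear combination of 434 and 399 is divisible by 7, so (434, 399) ⊆ (7). Therefore (434, 399) = (7), d = 7.

Final answer: (434, 399) = (7); d = 7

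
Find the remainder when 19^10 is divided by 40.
Use repeated squaring. Binary(10) = 1010. Walk through the bits of the exponent 10 left-to-right: at each bit after the leading one, square the running value, then multiply by 19 if the bit is 1 (always reducing mod 40):
  bit 1 = 1 (leading): start with 19.
  bit 2 = 0: square 19^2 = 361 ≡ 1 (mod 40).
  bit 3 = 1: square 1^2 = 1; bit is 1, so multiply 1·19 = 19 (mod 40).
  bit 4 = 0: square 19^2 = 361 ≡ 1 (mod 40).
Final value: 19^10 ≡ 1 (mod 40).

Final answer: 1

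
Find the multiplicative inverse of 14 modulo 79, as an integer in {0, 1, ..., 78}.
Apply the extended Euclidean algorithm to (79, 14), tracking rows (r, s, t) with s·79 + t·14 = r. Each division r_prev = q·r_cur + r_new produces the new row as (previous row) − q·(current row):
  row A: (79, 1, 0)   [1·79 + 0·14 = 79]
  row B: (14, 0, 1)   [0·79 + 1·14 = 14]
  79 = 5·14 + 9   → row C = row A − 5·row B = (9, 1, −5)   [check: 1·79 − 5·14 = 9]
  14 = 1·9 + 5   → row D = row B − 1·row C = (5, −1, 6)   [check: −1·79 + 6·14 = 5]
  9 = 1·5 + 4   → row E = row C − 1·row D = (4, 2, −11)   [check: 2·79 − 11·14 = 4]
  5 = 1·4 + 1   → row F = row D − 1·row E = (1, −3, 17)   [check: −3·79 + 17·14 = 1]
  4 = 4·1 + 0   → remainder 0, stop. gcd = 1 (last nonzero row F).
The gcd is 1, so 14 is invertible mod 79. The last nonzero row gives −3·79 + 17·14 = 1, so t = 17. So 14^(−1) ≡ 17 (mod 79). Verify: 14 · 17 = 238 ≡ 1 (mod 79). ✓

Final answer: 14^(−1) ≡ 17 (mod 79)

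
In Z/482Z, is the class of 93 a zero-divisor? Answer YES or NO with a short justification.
gcd(93, 482) = 1, so 93 is a unit in Z/482Z (it has a multiplicative inverse). A unit cannot be a zero-divisor: if 93·b ≡ 0 then multiplying both sides by 93^(−1) gives b ≡ 0. So 93 is not a zero-divisor.

Final answer: NO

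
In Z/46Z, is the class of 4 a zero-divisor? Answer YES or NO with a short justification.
YES

gcd(4, 46) = 2 > 1, so 4 is not a unit in Z/46Z. In Z/nZ every nonzero non-unit is a zero-divisor: explicitly, take b = 46/gcd = 23 ≠ 0 (mod 46); then 4·23 = 92 = 2·46, i.e. 4·23 ≡ 0 (mod 46). So 4 is a zero-divisor.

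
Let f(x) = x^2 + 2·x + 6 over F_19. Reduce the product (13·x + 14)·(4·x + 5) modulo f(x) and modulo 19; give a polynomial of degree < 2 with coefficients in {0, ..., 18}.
a · b ≡ 17·x + 5 (mod f(x))

Multiply as integer polynomials: a · b = 52·x^2 + 121·x + 70. Reducing coefficients mod 19: a · b ≡ 14·x^2 + 7·x + 13. Now divide by f(x) = x^2 + 2·x + 6 in F_19[x], eliminating the leading term at each step:
  leading term 14·x^2: subtract (14)·f(x) = 14·x^2 + 9·x + 8, leaving 17·x + 5 (coefficients mod 19)
The degree is now < 2, so this is the remainder. Hence a · b ≡ 17·x + 5 in F_19[x]/(f).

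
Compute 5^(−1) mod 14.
Apply the extended Euclidean algorithm to (14, 5), tracking rows (r, s, t) with s·14 + t·5 = r. Each division r_prev = q·r_cur + r_new produces the new row as (previous row) − q·(current row):
  row A: (14, 1, 0)   [1·14 + 0·5 = 14]
  row B: (5, 0, 1)   [0·14 + 1·5 = 5]
  14 = 2·5 + 4   → row C = row A − 2·row B = (4, 1, −2)   [check: 1·14 − 2·5 = 4]
  5 = 1·4 + 1   → row D = row B − 1·row C = (1, −1, 3)   [check: −1·14 + 3·5 = 1]
  4 = 4·1 + 0   → remainder 0, stop. gcd = 1 (last nonzero row D).
The gcd is 1, so 5 is invertible mod 14. The last nonzero row gives −1·14 + 3·5 = 1, so t = 3. So 5^(−1) ≡ 3 (mod 14). Verify: 5 · 3 = 15 ≡ 1 (mod 14). ✓

Final answer: 5^(−1) ≡ 3 (mod 14)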